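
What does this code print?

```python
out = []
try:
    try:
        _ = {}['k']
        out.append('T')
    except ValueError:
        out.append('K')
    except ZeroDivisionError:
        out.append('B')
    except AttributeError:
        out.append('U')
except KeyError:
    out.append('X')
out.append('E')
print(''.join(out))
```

Execution trace: 'X' (outer except KeyError) → 'E' (after the try/except). Output: XE

Answer: XE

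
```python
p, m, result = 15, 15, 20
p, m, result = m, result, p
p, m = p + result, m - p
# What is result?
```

Trace:
`p, m, result = 15, 15, 20` → p = 15; m = 15; result = 20
`p, m, result = m, result, p` → p = 15; m = 20; result = 15
`p, m = p + result, m - p` → p = 30; m = 5
So result = 15

Answer: 15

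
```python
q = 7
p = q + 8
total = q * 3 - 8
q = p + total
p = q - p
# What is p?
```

Trace:
`q = 7` → q = 7
`p = q + 8` → p = 15
`total = q * 3 - 8` → total = 13
`q = p + total` → q = 28
`p = q - p` → p = 13
So p = 13

Answer: 13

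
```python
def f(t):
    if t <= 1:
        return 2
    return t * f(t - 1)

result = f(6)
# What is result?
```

f(6) = 6 * 5 * 4 * 3 * 2 * 2 = 1440

Answer: 1440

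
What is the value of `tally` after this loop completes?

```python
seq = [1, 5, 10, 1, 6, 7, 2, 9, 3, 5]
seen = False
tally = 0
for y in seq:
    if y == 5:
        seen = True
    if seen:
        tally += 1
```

Count elements after first 5 in [1, 5, 10, 1, 6, 7, 2, 9, 3, 5]
`tally` takes the values: 0 → 1 → 2 → 3 → 4 → 5 → 6 → 7 → 8 → 9

Answer: 9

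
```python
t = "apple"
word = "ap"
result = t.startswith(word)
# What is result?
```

Trace:
`t = "apple"` → t = 'apple'
`word = "ap"` → word = 'ap'
`result = t.startswith(word)` → result = True
So result = True

Answer: True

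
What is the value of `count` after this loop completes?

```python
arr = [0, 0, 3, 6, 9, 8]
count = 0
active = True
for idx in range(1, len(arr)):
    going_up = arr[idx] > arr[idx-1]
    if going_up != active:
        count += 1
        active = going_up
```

Count direction changes in [0, 0, 3, 6, 9, 8]
`count` takes the values: 0 → 1 → 2 → 3

Answer: 3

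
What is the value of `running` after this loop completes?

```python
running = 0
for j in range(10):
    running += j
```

Sum of 0 to 9 = 45
`running` takes the values: 0 → 1 → 3 → 6 → 10 → 15 → 21 → 28 → 36 → 45

Answer: 45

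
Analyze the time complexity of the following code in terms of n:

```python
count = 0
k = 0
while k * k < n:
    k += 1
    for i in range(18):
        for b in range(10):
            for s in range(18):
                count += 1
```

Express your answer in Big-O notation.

Each loop level contributes: √n × 1 × 1 × 1. Multiplying the contributions gives O(√n).

Answer: O(√n)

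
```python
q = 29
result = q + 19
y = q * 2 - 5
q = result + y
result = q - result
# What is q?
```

Trace:
`q = 29` → q = 29
`result = q + 19` → result = 48
`y = q * 2 - 5` → y = 53
`q = result + y` → q = 101
`result = q - result` → result = 53
So q = 101

Answer: 101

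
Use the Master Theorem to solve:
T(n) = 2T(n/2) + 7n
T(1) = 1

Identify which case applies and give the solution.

a=2, b=2, f(n)=7n. log_2(2) = 1. Since c=1 = 1, Case 2 applies: T(n) = Θ(n^log_b(a) · log n) = O(n log n).

Answer: O(n log n) - Case 2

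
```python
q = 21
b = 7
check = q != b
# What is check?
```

Trace:
`q = 21` → q = 21
`b = 7` → b = 7
`check = q != b` → check = True
So check = True

Answer: True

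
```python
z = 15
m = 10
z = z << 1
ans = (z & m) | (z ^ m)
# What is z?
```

Trace:
`z = 15` → z = 15
`m = 10` → m = 10
`z = z << 1` → z = 30
`ans = (z & m) | (z ^ m)` → ans = 30
So z = 30

Answer: 30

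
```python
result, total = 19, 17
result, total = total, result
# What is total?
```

Trace:
`result, total = 19, 17` → result = 19; total = 17
`result, total = total, result` → result = 17; total = 19
So total = 19

Answer: 19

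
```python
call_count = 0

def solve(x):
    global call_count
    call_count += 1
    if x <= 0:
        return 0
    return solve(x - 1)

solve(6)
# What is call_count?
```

Linear recursion stepping by 1: 7 calls from x=6 down to ≤0.

Answer: 7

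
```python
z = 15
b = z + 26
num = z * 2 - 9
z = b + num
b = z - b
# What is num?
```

Trace:
`z = 15` → z = 15
`b = z + 26` → b = 41
`num = z * 2 - 9` → num = 21
`z = b + num` → z = 62
`b = z - b` → b = 21
So num = 21

Answer: 21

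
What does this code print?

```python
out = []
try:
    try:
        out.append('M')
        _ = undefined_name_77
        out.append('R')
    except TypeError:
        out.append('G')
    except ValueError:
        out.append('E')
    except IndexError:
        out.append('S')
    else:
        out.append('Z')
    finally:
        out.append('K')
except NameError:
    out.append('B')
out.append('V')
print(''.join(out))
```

Execution trace: 'M' (try body) → 'K' (finally) → 'B' (outer except NameError) → 'V' (after the try/except). Output: MKBV

Answer: MKBV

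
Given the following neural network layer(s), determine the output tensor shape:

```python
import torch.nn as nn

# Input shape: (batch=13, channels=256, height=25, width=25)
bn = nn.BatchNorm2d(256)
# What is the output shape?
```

Input: (13, 256, 25, 25) -> Output: (13, 256, 25, 25)

Answer: (13, 256, 25, 25)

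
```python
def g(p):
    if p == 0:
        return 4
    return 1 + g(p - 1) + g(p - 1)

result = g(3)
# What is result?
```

g(p) = 1 + 2·g(p-1), g(0)=4. Closed form: (4+1)·2^3 - 1 = 39.

Answer: 39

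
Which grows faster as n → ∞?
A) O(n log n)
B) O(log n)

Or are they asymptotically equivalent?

O(n log n) vs O(log n): Higher order terms dominate.

Answer: A) O(n log n) grows faster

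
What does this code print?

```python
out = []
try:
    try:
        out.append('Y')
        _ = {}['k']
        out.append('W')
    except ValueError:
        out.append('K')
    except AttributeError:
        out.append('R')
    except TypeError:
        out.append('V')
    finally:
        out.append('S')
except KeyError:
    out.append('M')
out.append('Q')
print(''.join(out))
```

Execution trace: 'Y' (inner try body) → 'S' (inner finally) → 'M' (outer except KeyError) → 'Q' (after the try/except). Output: YSMQ

Answer: YSMQ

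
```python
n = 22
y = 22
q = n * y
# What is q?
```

Trace:
`n = 22` → n = 22
`y = 22` → y = 22
`q = n * y` → q = 484
So q = 484

Answer: 484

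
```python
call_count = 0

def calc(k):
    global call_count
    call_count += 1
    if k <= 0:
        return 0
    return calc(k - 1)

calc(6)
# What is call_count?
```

Linear recursion stepping by 1: 7 calls from k=6 down to ≤0.

Answer: 7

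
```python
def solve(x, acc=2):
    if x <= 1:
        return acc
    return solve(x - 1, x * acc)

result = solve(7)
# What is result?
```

Accumulator trace (n, acc): (7, 2) -> (6, 14) -> (5, 84) -> (4, 420) -> (3, 1680) -> (2, 5040) -> (1, 10080) -> return 10080

Answer: 10080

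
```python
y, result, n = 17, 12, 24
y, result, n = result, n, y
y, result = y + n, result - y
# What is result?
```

Trace:
`y, result, n = 17, 12, 24` → y = 17; result = 12; n = 24
`y, result, n = result, n, y` → y = 12; result = 24; n = 17
`y, result = y + n, result - y` → y = 29; result = 12
So result = 12

Answer: 12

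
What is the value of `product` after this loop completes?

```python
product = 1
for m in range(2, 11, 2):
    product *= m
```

Product of even numbers 2 to 10
`product` takes the values: 1 → 2 → 8 → 48 → 384 → 3840

Answer: 3840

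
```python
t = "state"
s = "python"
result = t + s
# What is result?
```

Trace:
`t = "state"` → t = 'state'
`s = "python"` → s = 'python'
`result = t + s` → result = 'statepython'
So result = 'statepython'

Answer: 'statepython'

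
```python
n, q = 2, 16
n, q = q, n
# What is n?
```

Trace:
`n, q = 2, 16` → n = 2; q = 16
`n, q = q, n` → n = 16; q = 2
So n = 16

Answer: 16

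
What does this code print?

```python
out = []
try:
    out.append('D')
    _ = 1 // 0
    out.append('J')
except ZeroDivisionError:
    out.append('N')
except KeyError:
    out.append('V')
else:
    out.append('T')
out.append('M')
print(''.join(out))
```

Execution trace: 'D' (try body) → 'N' (except ZeroDivisionError) → 'M' (after the try/except). Output: DNM

Answer: DNM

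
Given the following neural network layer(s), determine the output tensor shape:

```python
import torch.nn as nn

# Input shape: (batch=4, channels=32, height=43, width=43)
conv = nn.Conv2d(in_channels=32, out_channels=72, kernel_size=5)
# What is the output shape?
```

Input: (4, 32, 43, 43) -> Output: (4, 72, 39, 39)

Answer: (4, 72, 39, 39)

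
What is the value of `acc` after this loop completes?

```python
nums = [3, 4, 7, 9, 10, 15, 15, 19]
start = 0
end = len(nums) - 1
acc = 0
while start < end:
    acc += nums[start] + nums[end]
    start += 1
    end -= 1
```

Sum of pairs from ends
`acc` takes the values: 0 → 22 → 41 → 63 → 82

Answer: 82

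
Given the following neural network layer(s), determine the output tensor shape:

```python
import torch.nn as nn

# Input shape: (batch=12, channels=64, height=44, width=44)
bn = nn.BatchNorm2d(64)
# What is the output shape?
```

Input: (12, 64, 44, 44) -> Output: (12, 64, 44, 44)

Answer: (12, 64, 44, 44)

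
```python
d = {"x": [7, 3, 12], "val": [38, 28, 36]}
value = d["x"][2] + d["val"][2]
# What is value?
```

Trace:
`d = {"x": [7, 3, 12], "val": [38, 28, 36]}` → d = {'x': [7, 3, 12], 'val': [38, 28, 36]}
`value = d["x"][2] + d["val"][2]` → value = 48
So value = 48

Answer: 48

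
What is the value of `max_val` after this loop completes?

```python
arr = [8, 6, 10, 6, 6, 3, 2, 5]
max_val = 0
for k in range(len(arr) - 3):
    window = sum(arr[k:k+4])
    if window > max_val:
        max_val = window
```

Max sum of 4-element window in [8, 6, 10, 6, 6, 3, 2, 5]
`max_val` takes the values: 0 → 30

Answer: 30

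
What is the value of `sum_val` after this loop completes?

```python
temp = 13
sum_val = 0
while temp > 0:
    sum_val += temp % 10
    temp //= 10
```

Sum digits of 13
`sum_val` takes the values: 0 → 3 → 4

Answer: 4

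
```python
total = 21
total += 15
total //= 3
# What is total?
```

Trace:
`total = 21` → total = 21
`total += 15` → total = 36
`total //= 3` → total = 12
So total = 12

Answer: 12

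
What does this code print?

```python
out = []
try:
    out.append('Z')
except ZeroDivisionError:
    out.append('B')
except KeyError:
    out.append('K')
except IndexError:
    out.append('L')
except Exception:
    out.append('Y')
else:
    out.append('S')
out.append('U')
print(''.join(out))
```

Execution trace: 'Z' (try body, no exception) → 'S' (else) → 'U' (after the try/except). Output: ZSU

Answer: ZSU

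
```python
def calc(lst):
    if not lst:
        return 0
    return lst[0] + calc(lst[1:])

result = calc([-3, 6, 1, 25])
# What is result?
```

(-3) + 6 + 1 + 25 + 0 = 29

Answer: 29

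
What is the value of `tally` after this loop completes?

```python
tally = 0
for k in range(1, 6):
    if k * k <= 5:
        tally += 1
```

Count numbers where k² ≤ 5
`tally` takes the values: 0 → 1 → 2

Answer: 2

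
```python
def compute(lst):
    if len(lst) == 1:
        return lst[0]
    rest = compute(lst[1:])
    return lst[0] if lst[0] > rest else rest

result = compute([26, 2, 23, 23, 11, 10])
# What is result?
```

Recursive max over [26, 2, 23, 23, 11, 10] = 26

Answer: 26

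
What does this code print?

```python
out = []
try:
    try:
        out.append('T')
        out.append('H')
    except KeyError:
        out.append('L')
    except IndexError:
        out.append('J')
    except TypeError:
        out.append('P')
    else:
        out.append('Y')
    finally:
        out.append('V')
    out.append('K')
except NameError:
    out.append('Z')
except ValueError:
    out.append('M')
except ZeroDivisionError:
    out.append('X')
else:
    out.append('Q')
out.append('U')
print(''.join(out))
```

Execution trace: 'T' (inner try body) → 'H' (inner try body, no exception) → 'Y' (inner else) → 'V' (inner finally) → 'K' (try body, no exception) → 'Q' (else) → 'U' (after the try/except). Output: THYVKQU

Answer: THYVKQU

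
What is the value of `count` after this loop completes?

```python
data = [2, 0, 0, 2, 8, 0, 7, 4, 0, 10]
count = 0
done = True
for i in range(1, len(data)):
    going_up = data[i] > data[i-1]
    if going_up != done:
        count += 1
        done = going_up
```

Count direction changes in [2, 0, 0, 2, 8, 0, 7, 4, 0, 10]
`count` takes the values: 0 → 1 → 2 → 3 → 4 → 5 → 6

Answer: 6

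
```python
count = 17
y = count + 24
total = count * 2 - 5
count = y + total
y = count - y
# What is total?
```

Trace:
`count = 17` → count = 17
`y = count + 24` → y = 41
`total = count * 2 - 5` → total = 29
`count = y + total` → count = 70
`y = count - y` → y = 29
So total = 29

Answer: 29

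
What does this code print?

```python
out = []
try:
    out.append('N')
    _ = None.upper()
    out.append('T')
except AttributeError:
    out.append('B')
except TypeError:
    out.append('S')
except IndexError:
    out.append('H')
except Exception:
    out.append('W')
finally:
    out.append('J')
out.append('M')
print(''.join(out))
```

Execution trace: 'N' (try body) → 'B' (except AttributeError) → 'J' (finally) → 'M' (after the try/except). Output: NBJM

Answer: NBJM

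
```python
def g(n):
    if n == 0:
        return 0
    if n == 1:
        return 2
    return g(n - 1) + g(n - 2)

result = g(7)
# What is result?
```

Build up from base cases: g(0)=0, g(1)=2, g(2)=2, g(3)=4, g(4)=6, g(5)=10, g(6)=16, ..., g(7)=26

Answer: 26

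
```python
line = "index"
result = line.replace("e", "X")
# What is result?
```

Trace:
`line = "index"` → line = 'index'
`result = line.replace("e", "X")` → result = 'indXx'
So result = 'indXx'

Answer: 'indXx'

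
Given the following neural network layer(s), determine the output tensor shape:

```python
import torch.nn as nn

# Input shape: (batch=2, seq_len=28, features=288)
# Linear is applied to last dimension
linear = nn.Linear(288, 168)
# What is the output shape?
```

Input: (2, 28, 288) -> Output: (2, 28, 168)

Answer: (2, 28, 168)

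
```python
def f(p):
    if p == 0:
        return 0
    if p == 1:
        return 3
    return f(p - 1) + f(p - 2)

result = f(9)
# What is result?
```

Build up from base cases: f(0)=0, f(1)=3, f(2)=3, f(3)=6, f(4)=9, f(5)=15, f(6)=24, ..., f(9)=102

Answer: 102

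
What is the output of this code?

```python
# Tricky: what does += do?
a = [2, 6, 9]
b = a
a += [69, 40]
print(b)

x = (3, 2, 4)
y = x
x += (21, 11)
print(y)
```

Key concept: += behavior differs for mutable vs immutable.
Step by step:
`a = [2, 6, 9]` → a = [2, 6, 9]
`b = a` → b = [2, 6, 9] (same object as a)
`a += [69, 40]` → a = [2, 6, 9, 69, 40] (same object as b); b = [2, 6, 9, 69, 40] (same object as a)
`print(b)` → prints [2, 6, 9, 69, 40]
`x = (3, 2, 4)` → x = (3, 2, 4)
`y = x` → y = (3, 2, 4)
`x += (21, 11)` → x = (3, 2, 4, 21, 11)
`print(y)` → prints (3, 2, 4)

Answer:
[2, 6, 9, 69, 40]
(3, 2, 4)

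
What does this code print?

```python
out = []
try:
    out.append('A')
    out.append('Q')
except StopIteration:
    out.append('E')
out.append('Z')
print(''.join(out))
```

Execution trace: 'A' (try body) → 'Q' (try body, no exception) → 'Z' (after the try/except). Output: AQZ

Answer: AQZ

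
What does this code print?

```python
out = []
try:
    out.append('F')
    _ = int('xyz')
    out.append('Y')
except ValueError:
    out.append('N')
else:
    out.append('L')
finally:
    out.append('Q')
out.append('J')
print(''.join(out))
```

Execution trace: 'F' (try body) → 'N' (except ValueError) → 'Q' (finally) → 'J' (after the try/except). Output: FNQJ

Answer: FNQJ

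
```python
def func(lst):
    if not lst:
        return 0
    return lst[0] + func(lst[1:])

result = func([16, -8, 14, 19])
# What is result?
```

16 + (-8) + 14 + 19 + 0 = 41

Answer: 41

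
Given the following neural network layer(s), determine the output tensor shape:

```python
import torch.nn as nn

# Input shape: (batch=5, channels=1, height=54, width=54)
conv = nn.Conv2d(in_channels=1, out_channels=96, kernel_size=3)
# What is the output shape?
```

Input: (5, 1, 54, 54) -> Output: (5, 96, 52, 52)

Answer: (5, 96, 52, 52)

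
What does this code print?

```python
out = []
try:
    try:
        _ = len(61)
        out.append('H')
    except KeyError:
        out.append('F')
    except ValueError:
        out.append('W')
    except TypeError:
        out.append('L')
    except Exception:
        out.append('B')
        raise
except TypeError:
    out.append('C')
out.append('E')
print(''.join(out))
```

Execution trace: 'L' (inner except TypeError) → 'E' (after the try/except). Output: LE

Answer: LE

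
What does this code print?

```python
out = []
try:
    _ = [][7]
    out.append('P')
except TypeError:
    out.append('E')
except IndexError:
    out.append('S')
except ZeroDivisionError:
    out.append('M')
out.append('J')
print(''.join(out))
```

Execution trace: 'S' (except IndexError) → 'J' (after the try/except). Output: SJ

Answer: SJ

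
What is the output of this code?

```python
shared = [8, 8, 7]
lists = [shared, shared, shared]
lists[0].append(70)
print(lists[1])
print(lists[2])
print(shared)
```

Key concept: list of same reference.
Step by step:
`shared = [8, 8, 7]` → shared = [8, 8, 7]
`lists = [shared, shared, shared]` → lists = [[8, 8, 7], [8, 8, 7], [8, 8, 7]]
`lists[0].append(70)` → shared = [8, 8, 7, 70]; lists = [[8, 8, 7, 70], [8, 8, 7, 70], [8, 8, 7, 70]]
`print(lists[1])` → prints [8, 8, 7, 70]
`print(lists[2])` → prints [8, 8, 7, 70]
`print(shared)` → prints [8, 8, 7, 70]

Answer:
[8, 8, 7, 70]
[8, 8, 7, 70]
[8, 8, 7, 70]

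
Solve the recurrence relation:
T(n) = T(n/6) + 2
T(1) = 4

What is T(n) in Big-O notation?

Each step divides n by 6 and adds 2. After log_6(n) steps we reach T(1)=4. So T(n) = 2·log_6(n) + 4 = O(log n).

Answer: O(log n)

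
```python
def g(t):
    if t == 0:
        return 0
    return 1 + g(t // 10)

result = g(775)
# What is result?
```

Count of digits of 775: 3

Answer: 3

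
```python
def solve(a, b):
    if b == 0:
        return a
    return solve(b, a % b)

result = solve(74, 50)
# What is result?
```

solve(74, 50) -> solve(50, 24) -> solve(24, 2) -> solve(2, 0) -> 2

Answer: 2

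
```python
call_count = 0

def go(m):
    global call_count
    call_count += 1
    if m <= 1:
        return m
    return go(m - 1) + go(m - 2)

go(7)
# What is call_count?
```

Calls(m) = 1 + Calls(m-1) + Calls(m-2); Calls(0)=Calls(1)=1. For m=7 this gives 41.

Answer: 41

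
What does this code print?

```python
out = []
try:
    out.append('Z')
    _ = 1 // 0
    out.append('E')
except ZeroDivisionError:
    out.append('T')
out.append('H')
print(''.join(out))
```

Execution trace: 'Z' (try body) → 'T' (except ZeroDivisionError) → 'H' (after the try/except). Output: ZTH

Answer: ZTH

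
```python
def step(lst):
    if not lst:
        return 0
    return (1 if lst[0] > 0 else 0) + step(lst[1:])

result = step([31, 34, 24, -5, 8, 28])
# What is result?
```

Count of positive elements in [31, 34, 24, -5, 8, 28] = 5

Answer: 5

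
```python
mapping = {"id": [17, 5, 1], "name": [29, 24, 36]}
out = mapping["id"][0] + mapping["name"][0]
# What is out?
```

Trace:
`mapping = {"id": [17, 5, 1], "name": [29, 24, 36]}` → mapping = {'id': [17, 5, 1], 'name': [29, 24, 36]}
`out = mapping["id"][0] + mapping["name"][0]` → out = 46
So out = 46

Answer: 46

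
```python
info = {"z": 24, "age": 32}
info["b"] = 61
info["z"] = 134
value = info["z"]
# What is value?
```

Trace:
`info = {"z": 24, "age": 32}` → info = {'z': 24, 'age': 32}
`info["b"] = 61` → info = {'z': 24, 'age': 32, 'b': 61}
`info["z"] = 134` → info = {'z': 134, 'age': 32, 'b': 61}
`value = info["z"]` → value = 134
So value = 134

Answer: 134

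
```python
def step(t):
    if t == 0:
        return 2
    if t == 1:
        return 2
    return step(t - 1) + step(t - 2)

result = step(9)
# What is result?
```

Build up from base cases: step(0)=2, step(1)=2, step(2)=4, step(3)=6, step(4)=10, step(5)=16, step(6)=26, ..., step(9)=110

Answer: 110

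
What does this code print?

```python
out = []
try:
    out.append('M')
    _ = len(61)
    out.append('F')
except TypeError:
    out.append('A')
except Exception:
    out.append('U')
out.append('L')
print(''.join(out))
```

Execution trace: 'M' (try body) → 'A' (except TypeError) → 'L' (after the try/except). Output: MAL

Answer: MAL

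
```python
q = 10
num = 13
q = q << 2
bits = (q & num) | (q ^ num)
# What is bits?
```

Trace:
`q = 10` → q = 10
`num = 13` → num = 13
`q = q << 2` → q = 40
`bits = (q & num) | (q ^ num)` → bits = 45
So bits = 45

Answer: 45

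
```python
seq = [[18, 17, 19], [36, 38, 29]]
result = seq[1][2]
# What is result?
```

Trace:
`seq = [[18, 17, 19], [36, 38, 29]]` → seq = [[18, 17, 19], [36, 38, 29]]
`result = seq[1][2]` → result = 29
So result = 29

Answer: 29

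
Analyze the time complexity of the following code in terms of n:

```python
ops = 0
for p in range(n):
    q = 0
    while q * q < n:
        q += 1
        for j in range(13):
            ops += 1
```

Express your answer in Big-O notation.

Each loop level contributes: n × √n × 1. Multiplying the contributions gives O(n√n).

Answer: O(n√n)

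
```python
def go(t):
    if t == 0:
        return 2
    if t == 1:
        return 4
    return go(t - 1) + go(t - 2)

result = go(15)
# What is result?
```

Build up from base cases: go(0)=2, go(1)=4, go(2)=6, go(3)=10, go(4)=16, go(5)=26, go(6)=42, ..., go(15)=3194

Answer: 3194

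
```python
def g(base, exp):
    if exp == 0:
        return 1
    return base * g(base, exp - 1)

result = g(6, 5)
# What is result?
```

g(6, 5) = 6 * 6 * 6 * 6 * 6 = 7776

Answer: 7776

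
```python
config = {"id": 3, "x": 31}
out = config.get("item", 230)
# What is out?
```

Trace:
`config = {"id": 3, "x": 31}` → config = {'id': 3, 'x': 31}
`out = config.get("item", 230)` → out = 230
So out = 230

Answer: 230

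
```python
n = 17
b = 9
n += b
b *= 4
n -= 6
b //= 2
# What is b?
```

Trace:
`n = 17` → n = 17
`b = 9` → b = 9
`n += b` → n = 26
`b *= 4` → b = 36
`n -= 6` → n = 20
`b //= 2` → b = 18
So b = 18

Answer: 18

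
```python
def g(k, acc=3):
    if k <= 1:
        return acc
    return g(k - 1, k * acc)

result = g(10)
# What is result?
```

Accumulator trace (n, acc): (10, 3) -> (9, 30) -> (8, 270) -> (7, 2160) -> (6, 15120) -> (5, 90720) -> (4, 453600) -> (3, 1814400) -> (2, 5443200) -> (1, 10886400) -> return 10886400

Answer: 10886400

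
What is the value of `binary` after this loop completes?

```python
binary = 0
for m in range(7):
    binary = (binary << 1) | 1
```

Build 7 consecutive 1-bits: 0b1111111
`binary` takes the values: 0 → 1 → 3 → 7 → 15 → 31 → 63 → 127

Answer: 127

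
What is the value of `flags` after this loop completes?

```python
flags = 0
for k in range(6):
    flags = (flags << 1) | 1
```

Build 6 consecutive 1-bits: 0b111111
`flags` takes the values: 0 → 1 → 3 → 7 → 15 → 31 → 63

Answer: 63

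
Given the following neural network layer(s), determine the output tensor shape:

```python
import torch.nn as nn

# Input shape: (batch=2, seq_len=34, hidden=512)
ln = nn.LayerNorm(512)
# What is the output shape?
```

Input: (2, 34, 512) -> Output: (2, 34, 512)

Answer: (2, 34, 512)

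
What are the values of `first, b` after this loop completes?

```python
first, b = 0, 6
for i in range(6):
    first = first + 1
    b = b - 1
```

first goes 0→6, b goes 6→0
`first, b` takes the values: (0, 6) → (1, 6) → (1, 5) → (2, 5) → (2, 4) → (3, 4) → (3, 3) → (4, 3) → (4, 2) → (5, 2) → (5, 1) → (6, 1) → (6, 0)

Answer: 6, 0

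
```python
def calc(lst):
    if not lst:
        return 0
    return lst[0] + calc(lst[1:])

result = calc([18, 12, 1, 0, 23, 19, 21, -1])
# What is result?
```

18 + 12 + 1 + 0 + 23 + 19 + 21 + (-1) + 0 = 93

Answer: 93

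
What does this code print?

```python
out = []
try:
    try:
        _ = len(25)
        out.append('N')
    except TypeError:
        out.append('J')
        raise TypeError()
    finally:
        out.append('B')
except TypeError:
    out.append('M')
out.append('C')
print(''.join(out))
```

Execution trace: 'J' (inner except TypeError) → 'B' (inner finally) → 'M' (outer except TypeError) → 'C' (after the try/except). Output: JBMC

Answer: JBMC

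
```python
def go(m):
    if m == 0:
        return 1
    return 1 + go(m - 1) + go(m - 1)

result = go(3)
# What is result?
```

go(m) = 1 + 2·go(m-1), go(0)=1. Closed form: (1+1)·2^3 - 1 = 15.

Answer: 15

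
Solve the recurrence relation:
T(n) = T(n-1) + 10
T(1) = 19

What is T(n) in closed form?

Unrolling: T(n) = T(1) + 10·(n-1) = 19 + 10(n-1) = 10n + 9.

Answer: T(n) = 10n + 9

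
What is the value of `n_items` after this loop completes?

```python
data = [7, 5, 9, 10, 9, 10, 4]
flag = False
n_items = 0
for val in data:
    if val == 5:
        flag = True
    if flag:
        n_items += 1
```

Count elements after first 5 in [7, 5, 9, 10, 9, 10, 4]
`n_items` takes the values: 0 → 1 → 2 → 3 → 4 → 5 → 6

Answer: 6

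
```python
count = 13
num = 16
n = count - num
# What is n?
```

Trace:
`count = 13` → count = 13
`num = 16` → num = 16
`n = count - num` → n = -3
So n = -3

Answer: -3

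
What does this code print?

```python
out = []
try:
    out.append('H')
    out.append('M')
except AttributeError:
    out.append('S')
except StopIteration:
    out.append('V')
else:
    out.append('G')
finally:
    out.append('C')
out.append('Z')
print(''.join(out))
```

Execution trace: 'H' (try body) → 'M' (try body, no exception) → 'G' (else) → 'C' (finally) → 'Z' (after the try/except). Output: HMGCZ

Answer: HMGCZ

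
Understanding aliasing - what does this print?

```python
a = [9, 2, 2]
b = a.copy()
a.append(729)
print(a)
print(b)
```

Key concept: list.copy() creates independent copy.
Step by step:
`a = [9, 2, 2]` → a = [9, 2, 2]
`b = a.copy()` → b = [9, 2, 2]
`a.append(729)` → a = [9, 2, 2, 729]
`print(a)` → prints [9, 2, 2, 729]
`print(b)` → prints [9, 2, 2]

Answer:
[9, 2, 2, 729]
[9, 2, 2]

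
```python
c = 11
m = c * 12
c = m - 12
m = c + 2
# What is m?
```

Trace:
`c = 11` → c = 11
`m = c * 12` → m = 132
`c = m - 12` → c = 120
`m = c + 2` → m = 122
So m = 122

Answer: 122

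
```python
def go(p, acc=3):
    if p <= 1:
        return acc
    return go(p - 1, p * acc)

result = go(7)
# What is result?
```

Accumulator trace (n, acc): (7, 3) -> (6, 21) -> (5, 126) -> (4, 630) -> (3, 2520) -> (2, 7560) -> (1, 15120) -> return 15120

Answer: 15120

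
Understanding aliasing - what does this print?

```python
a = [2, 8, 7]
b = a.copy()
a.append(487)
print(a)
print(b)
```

Key concept: list.copy() creates independent copy.
Step by step:
`a = [2, 8, 7]` → a = [2, 8, 7]
`b = a.copy()` → b = [2, 8, 7]
`a.append(487)` → a = [2, 8, 7, 487]
`print(a)` → prints [2, 8, 7, 487]
`print(b)` → prints [2, 8, 7]

Answer:
[2, 8, 7, 487]
[2, 8, 7]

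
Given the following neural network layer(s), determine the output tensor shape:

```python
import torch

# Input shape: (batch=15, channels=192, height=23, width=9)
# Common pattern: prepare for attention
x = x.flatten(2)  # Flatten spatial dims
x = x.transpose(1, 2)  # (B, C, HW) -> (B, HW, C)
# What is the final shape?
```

Input: (15, 192, 23, 9) -> after flatten(2): (15, 192, 207) -> Output: (15, 207, 192)

Answer: (15, 207, 192)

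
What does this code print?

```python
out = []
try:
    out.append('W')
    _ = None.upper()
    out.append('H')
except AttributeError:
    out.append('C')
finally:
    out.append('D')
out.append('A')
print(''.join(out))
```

Execution trace: 'W' (try body) → 'C' (except AttributeError) → 'D' (finally) → 'A' (after the try/except). Output: WCDA

Answer: WCDA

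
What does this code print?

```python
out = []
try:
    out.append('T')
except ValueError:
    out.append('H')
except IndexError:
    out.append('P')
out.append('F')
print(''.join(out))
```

Execution trace: 'T' (try body, no exception) → 'F' (after the try/except). Output: TF

Answer: TF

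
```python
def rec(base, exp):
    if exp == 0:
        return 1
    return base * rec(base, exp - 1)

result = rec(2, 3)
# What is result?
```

rec(2, 3) = 2 * 2 * 2 = 8

Answer: 8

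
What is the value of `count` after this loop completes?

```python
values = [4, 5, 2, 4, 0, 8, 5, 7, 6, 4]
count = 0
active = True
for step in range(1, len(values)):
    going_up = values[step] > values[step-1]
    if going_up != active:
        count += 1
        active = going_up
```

Count direction changes in [4, 5, 2, 4, 0, 8, 5, 7, 6, 4]
`count` takes the values: 0 → 1 → 2 → 3 → 4 → 5 → 6 → 7

Answer: 7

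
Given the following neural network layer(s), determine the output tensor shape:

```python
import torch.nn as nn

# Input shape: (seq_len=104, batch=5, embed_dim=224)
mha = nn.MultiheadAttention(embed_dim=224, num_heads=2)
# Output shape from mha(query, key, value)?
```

Input: (104, 5, 224) -> Output: (104, 5, 224)

Answer: (104, 5, 224)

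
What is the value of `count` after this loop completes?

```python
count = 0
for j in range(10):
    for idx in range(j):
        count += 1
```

Triangle number: 0+1+2+...+9
`count` takes the values: 0 → 1 → 2 → 3 → 4 → 5 → 6 → 7 → 8 → 9 → 10 → 11 → 12 → 13 → 14 → 15 → 16 → 17 → 18 → 19 → 20 → 21 → 22 → 23 → 24 → 25 → 26 → 27 → 28 → 29 → … → 41 → 42 → 43 → 44 → 45

Answer: 45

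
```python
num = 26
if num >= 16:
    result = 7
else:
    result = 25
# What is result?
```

Trace:
`num = 26` → num = 26
`if num >= 16: ...` → num >= 16 is True → result = 7
So result = 7

Answer: 7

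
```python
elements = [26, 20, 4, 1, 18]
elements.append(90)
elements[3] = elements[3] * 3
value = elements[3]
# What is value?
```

Trace:
`elements = [26, 20, 4, 1, 18]` → elements = [26, 20, 4, 1, 18]
`elements.append(90)` → elements = [26, 20, 4, 1, 18, 90]
`elements[3] = elements[3] * 3` → elements = [26, 20, 4, 3, 18, 90]
`value = elements[3]` → value = 3
So value = 3

Answer: 3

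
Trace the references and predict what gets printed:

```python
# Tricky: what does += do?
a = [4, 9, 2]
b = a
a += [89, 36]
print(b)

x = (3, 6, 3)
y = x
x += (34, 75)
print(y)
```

Key concept: += behavior differs for mutable vs immutable.
Step by step:
`a = [4, 9, 2]` → a = [4, 9, 2]
`b = a` → b = [4, 9, 2] (same object as a)
`a += [89, 36]` → a = [4, 9, 2, 89, 36] (same object as b); b = [4, 9, 2, 89, 36] (same object as a)
`print(b)` → prints [4, 9, 2, 89, 36]
`x = (3, 6, 3)` → x = (3, 6, 3)
`y = x` → y = (3, 6, 3)
`x += (34, 75)` → x = (3, 6, 3, 34, 75)
`print(y)` → prints (3, 6, 3)

Answer:
[4, 9, 2, 89, 36]
(3, 6, 3)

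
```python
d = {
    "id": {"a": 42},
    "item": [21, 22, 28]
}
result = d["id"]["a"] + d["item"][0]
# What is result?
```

Trace:
`d = { ...` → d = {'id': {'a': 42}, 'item': [21, 22, 28]}
`result = d["id"]["a"] + d["item"][0]` → result = 63
So result = 63

Answer: 63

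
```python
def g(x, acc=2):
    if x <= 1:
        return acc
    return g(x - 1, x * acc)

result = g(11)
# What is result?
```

Accumulator trace (n, acc): (11, 2) -> (10, 22) -> (9, 220) -> (8, 1980) -> (7, 15840) -> (6, 110880) -> (5, 665280) -> (4, 3326400) -> (3, 13305600) -> (2, 39916800) -> (1, 79833600) -> return 79833600

Answer: 79833600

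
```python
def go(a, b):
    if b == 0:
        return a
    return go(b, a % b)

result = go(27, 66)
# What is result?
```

go(27, 66) -> go(66, 27) -> go(27, 12) -> go(12, 3) -> go(3, 0) -> 3

Answer: 3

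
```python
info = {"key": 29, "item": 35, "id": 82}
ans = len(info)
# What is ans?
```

Trace:
`info = {"key": 29, "item": 35, "id": 82}` → info = {'key': 29, 'item': 35, 'id': 82}
`ans = len(info)` → ans = 3
So ans = 3

Answer: 3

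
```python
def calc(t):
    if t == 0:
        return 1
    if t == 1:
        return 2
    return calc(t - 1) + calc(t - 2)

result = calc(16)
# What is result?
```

Build up from base cases: calc(0)=1, calc(1)=2, calc(2)=3, calc(3)=5, calc(4)=8, calc(5)=13, calc(6)=21, ..., calc(16)=2584

Answer: 2584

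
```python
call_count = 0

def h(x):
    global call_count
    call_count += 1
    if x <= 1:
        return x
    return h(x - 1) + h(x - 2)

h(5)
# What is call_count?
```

Calls(x) = 1 + Calls(x-1) + Calls(x-2); Calls(0)=Calls(1)=1. For x=5 this gives 15.

Answer: 15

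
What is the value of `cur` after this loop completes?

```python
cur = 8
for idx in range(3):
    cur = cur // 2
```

Halve 3 times: 8 // 2^3 = 1
`cur` takes the values: 8 → 4 → 2 → 1

Answer: 1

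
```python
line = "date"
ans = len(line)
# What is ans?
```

Trace:
`line = "date"` → line = 'date'
`ans = len(line)` → ans = 4
So ans = 4

Answer: 4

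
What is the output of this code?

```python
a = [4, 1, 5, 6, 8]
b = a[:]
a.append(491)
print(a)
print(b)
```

Key concept: slice [:] creates copy.
Step by step:
`a = [4, 1, 5, 6, 8]` → a = [4, 1, 5, 6, 8]
`b = a[:]` → b = [4, 1, 5, 6, 8]
`a.append(491)` → a = [4, 1, 5, 6, 8, 491]
`print(a)` → prints [4, 1, 5, 6, 8, 491]
`print(b)` → prints [4, 1, 5, 6, 8]

Answer:
[4, 1, 5, 6, 8, 491]
[4, 1, 5, 6, 8]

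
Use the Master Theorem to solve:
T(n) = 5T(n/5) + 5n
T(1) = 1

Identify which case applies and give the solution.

a=5, b=5, f(n)=5n. log_5(5) = 1. Since c=1 = 1, Case 2 applies: T(n) = Θ(n^log_b(a) · log n) = O(n log n).

Answer: O(n log n) - Case 2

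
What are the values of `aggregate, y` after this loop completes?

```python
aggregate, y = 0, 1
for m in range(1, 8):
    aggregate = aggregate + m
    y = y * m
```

Sum and factorial of 1 to 7
`aggregate, y` takes the values: (0, 1) → (1, 1) → (3, 1) → (3, 2) → (6, 2) → (6, 6) → (10, 6) → (10, 24) → (15, 24) → (15, 120) → (21, 120) → (21, 720) → (28, 720) → (28, 5040)

Answer: 28, 5040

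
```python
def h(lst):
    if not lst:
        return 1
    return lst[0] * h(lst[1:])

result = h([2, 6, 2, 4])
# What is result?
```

Product over [2, 6, 2, 4] = 2 * 6 * 2 * 4 = 96

Answer: 96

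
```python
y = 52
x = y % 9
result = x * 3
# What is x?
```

Trace:
`y = 52` → y = 52
`x = y % 9` → x = 7
`result = x * 3` → result = 21
So x = 7

Answer: 7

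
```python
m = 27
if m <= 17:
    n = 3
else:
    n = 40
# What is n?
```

Trace:
`m = 27` → m = 27
`if m <= 17: ...` → m <= 17 is False, take else branch → n = 40
So n = 40

Answer: 40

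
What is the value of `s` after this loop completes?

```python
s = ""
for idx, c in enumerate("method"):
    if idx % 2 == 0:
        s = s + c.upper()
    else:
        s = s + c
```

Uppercase even positions in 'method'
`s` takes the values: "" → "M" → "Me" → "MeT" → "MeTh" → "MeThO" → "MeThOd"

Answer: "MeThOd"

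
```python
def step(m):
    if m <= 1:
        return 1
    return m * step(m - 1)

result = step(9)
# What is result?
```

step(9) = 9 * 8 * 7 * 6 * 5 * 4 * 3 * 2 * 1 = 362880

Answer: 362880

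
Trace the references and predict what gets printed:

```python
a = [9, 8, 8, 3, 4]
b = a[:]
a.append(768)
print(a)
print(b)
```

Key concept: slice [:] creates copy.
Step by step:
`a = [9, 8, 8, 3, 4]` → a = [9, 8, 8, 3, 4]
`b = a[:]` → b = [9, 8, 8, 3, 4]
`a.append(768)` → a = [9, 8, 8, 3, 4, 768]
`print(a)` → prints [9, 8, 8, 3, 4, 768]
`print(b)` → prints [9, 8, 8, 3, 4]

Answer:
[9, 8, 8, 3, 4, 768]
[9, 8, 8, 3, 4]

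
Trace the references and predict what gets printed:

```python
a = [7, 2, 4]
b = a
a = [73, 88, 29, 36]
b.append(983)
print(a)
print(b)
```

Key concept: rebinding vs mutation: a is rebound to a new list, b still points at the original.
Step by step:
`a = [7, 2, 4]` → a = [7, 2, 4]
`b = a` → b = [7, 2, 4] (same object as a)
`a = [73, 88, 29, 36]` → a = [73, 88, 29, 36]
`b.append(983)` → b = [7, 2, 4, 983]
`print(a)` → prints [73, 88, 29, 36]
`print(b)` → prints [7, 2, 4, 983]

Answer:
[73, 88, 29, 36]
[7, 2, 4, 983]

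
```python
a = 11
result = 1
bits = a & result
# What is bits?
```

Trace:
`a = 11` → a = 11
`result = 1` → result = 1
`bits = a & result` → bits = 1
So bits = 1

Answer: 1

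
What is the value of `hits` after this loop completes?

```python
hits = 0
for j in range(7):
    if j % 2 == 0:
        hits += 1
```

Count numbers divisible by 2 in range(7)
`hits` takes the values: 0 → 1 → 2 → 3 → 4

Answer: 4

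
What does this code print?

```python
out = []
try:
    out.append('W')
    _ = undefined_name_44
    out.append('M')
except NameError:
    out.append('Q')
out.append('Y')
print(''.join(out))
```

Execution trace: 'W' (try body) → 'Q' (except NameError) → 'Y' (after the try/except). Output: WQY

Answer: WQY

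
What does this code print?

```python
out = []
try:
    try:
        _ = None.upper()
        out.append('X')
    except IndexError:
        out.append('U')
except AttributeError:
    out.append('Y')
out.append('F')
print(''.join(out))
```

Execution trace: 'Y' (outer except AttributeError) → 'F' (after the try/except). Output: YF

Answer: YF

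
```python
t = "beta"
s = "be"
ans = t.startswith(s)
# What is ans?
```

Trace:
`t = "beta"` → t = 'beta'
`s = "be"` → s = 'be'
`ans = t.startswith(s)` → ans = True
So ans = True

Answer: True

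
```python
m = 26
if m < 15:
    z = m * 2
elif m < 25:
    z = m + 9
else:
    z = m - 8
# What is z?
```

Trace:
`m = 26` → m = 26
`if m < 15: ...` → m < 15 is False, m < 25 is False, take else branch → z = 18
So z = 18

Answer: 18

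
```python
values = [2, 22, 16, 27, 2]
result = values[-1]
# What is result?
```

Trace:
`values = [2, 22, 16, 27, 2]` → values = [2, 22, 16, 27, 2]
`result = values[-1]` → result = 2
So result = 2

Answer: 2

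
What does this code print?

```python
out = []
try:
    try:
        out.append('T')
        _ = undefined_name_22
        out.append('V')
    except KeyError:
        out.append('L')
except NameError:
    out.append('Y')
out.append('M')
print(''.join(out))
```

Execution trace: 'T' (try body) → 'Y' (outer except NameError) → 'M' (after the try/except). Output: TYM

Answer: TYM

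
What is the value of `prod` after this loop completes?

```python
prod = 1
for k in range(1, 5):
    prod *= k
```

4! = 24
`prod` takes the values: 1 → 2 → 6 → 24

Answer: 24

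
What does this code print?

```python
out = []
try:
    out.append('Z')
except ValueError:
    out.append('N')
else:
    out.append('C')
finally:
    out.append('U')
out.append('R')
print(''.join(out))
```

Execution trace: 'Z' (try body, no exception) → 'C' (else) → 'U' (finally) → 'R' (after the try/except). Output: ZCUR

Answer: ZCUR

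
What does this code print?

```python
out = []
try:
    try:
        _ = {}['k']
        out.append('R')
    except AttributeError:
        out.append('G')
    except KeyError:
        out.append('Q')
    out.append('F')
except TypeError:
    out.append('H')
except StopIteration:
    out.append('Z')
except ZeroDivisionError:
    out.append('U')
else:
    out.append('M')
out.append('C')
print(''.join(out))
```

Execution trace: 'Q' (inner except KeyError) → 'F' (try body, no exception) → 'M' (else) → 'C' (after the try/except). Output: QFMC

Answer: QFMC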